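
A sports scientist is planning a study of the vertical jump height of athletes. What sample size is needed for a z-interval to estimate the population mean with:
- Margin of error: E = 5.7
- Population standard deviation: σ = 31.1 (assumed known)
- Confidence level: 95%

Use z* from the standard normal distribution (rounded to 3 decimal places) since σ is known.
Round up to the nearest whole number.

Using z* since population σ is known (z-interval formula).

For 95% confidence, z* = 1.96 (from standard normal table)

Sample size formula for z-interval: n = (z*σ/E)²

n = (1.96 × 31.1 / 5.7)²
  = (10.694035)²
  = 114.3624

Round up to the nearest whole number: n = 115

115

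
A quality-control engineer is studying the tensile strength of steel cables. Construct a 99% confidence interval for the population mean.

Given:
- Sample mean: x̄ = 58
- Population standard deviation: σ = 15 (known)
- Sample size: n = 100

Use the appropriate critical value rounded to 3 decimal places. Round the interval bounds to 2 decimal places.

The population standard deviation σ is known, so use a z-interval (standard normal critical value).

For 99% confidence, z* = 2.576 (from standard normal table)

Standard error: SE = σ/√n = 15/√100 = 1.500000

Margin of error: E = z* × SE = 2.576 × 1.500000 = 3.8640

Z-interval: x̄ ± E = 58 ± 3.8640 = (54.1360, 61.8640)

Rounded to 2 decimal places:

(54.14, 61.86)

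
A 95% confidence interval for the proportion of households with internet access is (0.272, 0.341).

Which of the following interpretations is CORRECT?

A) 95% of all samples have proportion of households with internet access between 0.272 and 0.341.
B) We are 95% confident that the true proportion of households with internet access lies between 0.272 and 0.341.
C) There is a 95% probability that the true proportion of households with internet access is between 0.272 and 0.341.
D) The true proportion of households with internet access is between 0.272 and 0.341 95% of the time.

A confidence interval represents our confidence in the procedure, not a probability statement about the parameter.

Key concept: If we repeated this sampling process many times and computed a 95% CI each time, about 95% of those intervals would contain the true population parameter.

For this specific interval (0.272, 0.341):
- Midpoint (point estimate): 0.3065
- Margin of error: 0.0345

The correct interpretation is the one stating confidence that the true parameter lies in the interval — option B.

B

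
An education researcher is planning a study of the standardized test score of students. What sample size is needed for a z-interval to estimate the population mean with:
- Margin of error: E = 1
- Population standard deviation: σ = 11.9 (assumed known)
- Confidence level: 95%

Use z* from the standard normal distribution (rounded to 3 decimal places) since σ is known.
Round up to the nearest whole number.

Using z* since population σ is known (z-interval formula).

For 95% confidence, z* = 1.96 (from standard normal table)

Sample size formula for z-interval: n = (z*σ/E)²

n = (1.96 × 11.9 / 1)²
  = (23.324000)²
  = 544.0090

Round up to the nearest whole number: n = 545

545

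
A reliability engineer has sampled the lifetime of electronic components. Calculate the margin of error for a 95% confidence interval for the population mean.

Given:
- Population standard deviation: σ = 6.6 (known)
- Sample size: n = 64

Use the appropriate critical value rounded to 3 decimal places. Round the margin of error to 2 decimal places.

The population standard deviation σ is known, so use the z-interval margin of error formula.

For 95% confidence, z* = 1.96 (from standard normal table)

Margin of error formula for z-interval: E = z* × σ/√n

E = 1.96 × 6.6/√64
  = 1.96 × 0.825000
  = 1.6170

Rounded to 2 decimal places:

1.62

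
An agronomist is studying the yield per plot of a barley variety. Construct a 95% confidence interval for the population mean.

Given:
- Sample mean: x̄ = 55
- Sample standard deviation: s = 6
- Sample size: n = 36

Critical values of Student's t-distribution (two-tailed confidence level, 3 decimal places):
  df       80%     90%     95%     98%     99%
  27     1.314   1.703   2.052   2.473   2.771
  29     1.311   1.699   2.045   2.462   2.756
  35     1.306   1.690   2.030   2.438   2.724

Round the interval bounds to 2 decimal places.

The population standard deviation σ is unknown (only the sample standard deviation s is given), so use a t-interval with df = n - 1 = 36 - 1 = 35.

For 95% confidence with df = 35, t* = 2.030 (from t-table)

Standard error: SE = s/√n = 6/√36 = 1.000000

Margin of error: E = t* × SE = 2.030 × 1.000000 = 2.0300

T-interval: x̄ ± E = 55 ± 2.0300 = (52.9700, 57.0300)

Rounded to 2 decimal places:

(52.97, 57.03)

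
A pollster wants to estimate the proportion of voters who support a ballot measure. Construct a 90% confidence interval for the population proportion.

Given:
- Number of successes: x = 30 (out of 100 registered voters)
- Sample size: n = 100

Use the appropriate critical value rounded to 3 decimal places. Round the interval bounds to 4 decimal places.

Sample proportion: p̂ = 30/100 = 0.300000

Check conditions for normal approximation:
  np̂ = 30 ≥ 10 ✓
  n(1-p̂) = 70 ≥ 10 ✓

The sample is large enough, so use a z-interval (normal approximation) for the proportion.

For 90% confidence, z* = 1.645 (from standard normal table)

Standard error: SE = √(p̂(1-p̂)/n) = √(0.300000×0.700000/100) = 0.04582576

Margin of error: E = z* × SE = 1.645 × 0.04582576 = 0.075383

Z-interval: p̂ ± E = 0.300000 ± 0.075383 = (0.224617, 0.375383)

Rounded to 4 decimal places:

(0.2246, 0.3754)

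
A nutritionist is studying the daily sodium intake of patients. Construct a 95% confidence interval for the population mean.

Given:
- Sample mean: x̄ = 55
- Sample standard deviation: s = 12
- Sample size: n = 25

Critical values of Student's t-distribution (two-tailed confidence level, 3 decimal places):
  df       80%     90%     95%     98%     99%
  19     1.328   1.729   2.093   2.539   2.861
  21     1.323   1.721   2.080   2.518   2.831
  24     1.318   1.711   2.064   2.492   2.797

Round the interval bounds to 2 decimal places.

The population standard deviation σ is unknown (only the sample standard deviation s is given), so use a t-interval with df = n - 1 = 25 - 1 = 24.

For 95% confidence with df = 24, t* = 2.064 (from t-table)

Standard error: SE = s/√n = 12/√25 = 2.400000

Margin of error: E = t* × SE = 2.064 × 2.400000 = 4.9536

T-interval: x̄ ± E = 55 ± 4.9536 = (50.0464, 59.9536)

Rounded to 2 decimal places:

(50.05, 59.95)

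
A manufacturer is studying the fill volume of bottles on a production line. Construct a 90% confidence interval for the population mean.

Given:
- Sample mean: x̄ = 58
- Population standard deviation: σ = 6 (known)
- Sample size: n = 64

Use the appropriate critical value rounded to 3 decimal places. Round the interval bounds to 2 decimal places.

The population standard deviation σ is known, so use a z-interval (standard normal critical value).

For 90% confidence, z* = 1.645 (from standard normal table)

Standard error: SE = σ/√n = 6/√64 = 0.750000

Margin of error: E = z* × SE = 1.645 × 0.750000 = 1.2338

Z-interval: x̄ ± E = 58 ± 1.2338 = (56.7662, 59.2338)

Rounded to 2 decimal places:

(56.77, 59.23)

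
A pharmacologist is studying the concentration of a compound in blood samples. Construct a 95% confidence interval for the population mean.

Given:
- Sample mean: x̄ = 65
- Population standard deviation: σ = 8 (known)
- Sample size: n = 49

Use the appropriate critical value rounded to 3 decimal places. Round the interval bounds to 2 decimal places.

The population standard deviation σ is known, so use a z-interval (standard normal critical value).

For 95% confidence, z* = 1.96 (from standard normal table)

Standard error: SE = σ/√n = 8/√49 = 1.142857

Margin of error: E = z* × SE = 1.96 × 1.142857 = 2.2400

Z-interval: x̄ ± E = 65 ± 2.2400 = (62.7600, 67.2400)

Rounded to 2 decimal places:

(62.76, 67.24)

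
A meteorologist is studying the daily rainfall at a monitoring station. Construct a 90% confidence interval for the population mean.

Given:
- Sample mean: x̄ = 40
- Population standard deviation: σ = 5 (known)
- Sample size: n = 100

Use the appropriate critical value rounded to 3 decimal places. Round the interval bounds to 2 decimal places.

The population standard deviation σ is known, so use a z-interval (standard normal critical value).

For 90% confidence, z* = 1.645 (from standard normal table)

Standard error: SE = σ/√n = 5/√100 = 0.500000

Margin of error: E = z* × SE = 1.645 × 0.500000 = 0.8225

Z-interval: x̄ ± E = 40 ± 0.8225 = (39.1775, 40.8225)

Rounded to 2 decimal places:

(39.18, 40.82)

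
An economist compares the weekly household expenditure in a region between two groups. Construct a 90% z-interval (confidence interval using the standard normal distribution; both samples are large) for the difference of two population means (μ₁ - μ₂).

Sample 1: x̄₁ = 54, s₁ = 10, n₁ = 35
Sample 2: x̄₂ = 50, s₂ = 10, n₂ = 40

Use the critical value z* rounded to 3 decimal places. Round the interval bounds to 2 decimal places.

Both samples are large (n₁ = 35 ≥ 30, n₂ = 40 ≥ 30), so a z-interval for the difference of means applies.

Point estimate: x̄₁ - x̄₂ = 54 - 50 = 4

Standard error: SE = √(s₁²/n₁ + s₂²/n₂)
= √(10²/35 + 10²/40)
= √(2.857143 + 2.500000)
= 2.314550

For 90% confidence, z* = 1.645 (from standard normal table)
Margin of error: E = z* × SE = 1.645 × 2.314550 = 3.8074

Z-interval: (x̄₁ - x̄₂) ± E = 4 ± 3.8074 = (0.1926, 7.8074)

Rounded to 2 decimal places:

(0.19, 7.81)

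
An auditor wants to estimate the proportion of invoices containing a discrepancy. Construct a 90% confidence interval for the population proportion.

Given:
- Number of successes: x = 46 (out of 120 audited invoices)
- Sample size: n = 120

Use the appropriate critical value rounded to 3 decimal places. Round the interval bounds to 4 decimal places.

Sample proportion: p̂ = 46/120 = 0.383333

Check conditions for normal approximation:
  np̂ = 46 ≥ 10 ✓
  n(1-p̂) = 74 ≥ 10 ✓

The sample is large enough, so use a z-interval (normal approximation) for the proportion.

For 90% confidence, z* = 1.645 (from standard normal table)

Standard error: SE = √(p̂(1-p̂)/n) = √(0.383333×0.616667/120) = 0.04438364

Margin of error: E = z* × SE = 1.645 × 0.04438364 = 0.073011

Z-interval: p̂ ± E = 0.383333 ± 0.073011 = (0.310322, 0.456344)

Rounded to 4 decimal places:

(0.3103, 0.4563)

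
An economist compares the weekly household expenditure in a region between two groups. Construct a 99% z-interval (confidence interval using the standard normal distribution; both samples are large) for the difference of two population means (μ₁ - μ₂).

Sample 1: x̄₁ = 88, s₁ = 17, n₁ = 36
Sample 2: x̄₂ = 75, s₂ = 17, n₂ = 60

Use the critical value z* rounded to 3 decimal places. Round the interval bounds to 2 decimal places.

Both samples are large (n₁ = 36 ≥ 30, n₂ = 60 ≥ 30), so a z-interval for the difference of means applies.

Point estimate: x̄₁ - x̄₂ = 88 - 75 = 13

Standard error: SE = √(s₁²/n₁ + s₂²/n₂)
= √(17²/36 + 17²/60)
= √(8.027778 + 4.816667)
= 3.583915

For 99% confidence, z* = 2.576 (from standard normal table)
Margin of error: E = z* × SE = 2.576 × 3.583915 = 9.2322

Z-interval: (x̄₁ - x̄₂) ± E = 13 ± 9.2322 = (3.7678, 22.2322)

Rounded to 2 decimal places:

(3.77, 22.23)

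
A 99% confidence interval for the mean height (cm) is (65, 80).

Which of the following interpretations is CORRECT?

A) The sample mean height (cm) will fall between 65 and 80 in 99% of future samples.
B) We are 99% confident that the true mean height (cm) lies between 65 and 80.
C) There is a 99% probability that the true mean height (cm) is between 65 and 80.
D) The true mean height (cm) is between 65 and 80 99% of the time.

A confidence interval represents our confidence in the procedure, not a probability statement about the parameter.

Key concept: If we repeated this sampling process many times and computed a 99% CI each time, about 99% of those intervals would contain the true population parameter.

For this specific interval (65, 80):
- Midpoint (point estimate): 72.5
- Margin of error: 7.5

The correct interpretation is the one stating confidence that the true parameter lies in the interval — option B.

B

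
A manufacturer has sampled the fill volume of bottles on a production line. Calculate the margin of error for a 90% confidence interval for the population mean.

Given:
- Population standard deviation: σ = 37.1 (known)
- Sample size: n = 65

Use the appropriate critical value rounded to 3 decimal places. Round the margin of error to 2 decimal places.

The population standard deviation σ is known, so use the z-interval margin of error formula.

For 90% confidence, z* = 1.645 (from standard normal table)

Margin of error formula for z-interval: E = z* × σ/√n

E = 1.645 × 37.1/√65
  = 1.645 × 4.601689
  = 7.5698

Rounded to 2 decimal places:

7.57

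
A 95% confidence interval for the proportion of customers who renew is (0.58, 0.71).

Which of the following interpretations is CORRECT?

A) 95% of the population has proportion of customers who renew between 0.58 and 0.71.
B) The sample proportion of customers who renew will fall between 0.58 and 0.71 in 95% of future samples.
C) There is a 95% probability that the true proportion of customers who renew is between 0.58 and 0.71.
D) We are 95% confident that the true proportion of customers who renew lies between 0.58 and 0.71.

A confidence interval represents our confidence in the procedure, not a probability statement about the parameter.

Key concept: If we repeated this sampling process many times and computed a 95% CI each time, about 95% of those intervals would contain the true population parameter.

For this specific interval (0.58, 0.71):
- Midpoint (point estimate): 0.645
- Margin of error: 0.065

The correct interpretation is the one stating confidence that the true parameter lies in the interval — option D.

D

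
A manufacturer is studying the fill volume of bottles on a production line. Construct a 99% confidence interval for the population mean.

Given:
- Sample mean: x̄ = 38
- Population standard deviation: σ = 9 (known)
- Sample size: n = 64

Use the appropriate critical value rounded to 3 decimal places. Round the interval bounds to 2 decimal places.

The population standard deviation σ is known, so use a z-interval (standard normal critical value).

For 99% confidence, z* = 2.576 (from standard normal table)

Standard error: SE = σ/√n = 9/√64 = 1.125000

Margin of error: E = z* × SE = 2.576 × 1.125000 = 2.8980

Z-interval: x̄ ± E = 38 ± 2.8980 = (35.1020, 40.8980)

Rounded to 2 decimal places:

(35.10, 40.90)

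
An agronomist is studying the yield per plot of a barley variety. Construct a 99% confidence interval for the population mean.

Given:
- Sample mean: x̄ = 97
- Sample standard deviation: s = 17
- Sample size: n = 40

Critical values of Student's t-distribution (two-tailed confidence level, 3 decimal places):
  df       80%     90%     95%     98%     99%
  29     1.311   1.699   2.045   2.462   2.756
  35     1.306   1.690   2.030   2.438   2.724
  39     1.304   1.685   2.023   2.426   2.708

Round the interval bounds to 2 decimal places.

The population standard deviation σ is unknown (only the sample standard deviation s is given), so use a t-interval with df = n - 1 = 40 - 1 = 39.

For 99% confidence with df = 39, t* = 2.708 (from t-table)

Standard error: SE = s/√n = 17/√40 = 2.687936

Margin of error: E = t* × SE = 2.708 × 2.687936 = 7.2789

T-interval: x̄ ± E = 97 ± 7.2789 = (89.7211, 104.2789)

Rounded to 2 decimal places:

(89.72, 104.28)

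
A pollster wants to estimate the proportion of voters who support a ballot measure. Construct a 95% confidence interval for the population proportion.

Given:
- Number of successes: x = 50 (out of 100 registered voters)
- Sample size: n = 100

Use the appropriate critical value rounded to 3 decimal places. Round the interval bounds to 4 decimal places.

Sample proportion: p̂ = 50/100 = 0.500000

Check conditions for normal approximation:
  np̂ = 50 ≥ 10 ✓
  n(1-p̂) = 50 ≥ 10 ✓

The sample is large enough, so use a z-interval (normal approximation) for the proportion.

For 95% confidence, z* = 1.96 (from standard normal table)

Standard error: SE = √(p̂(1-p̂)/n) = √(0.500000×0.500000/100) = 0.05000000

Margin of error: E = z* × SE = 1.96 × 0.05000000 = 0.098000

Z-interval: p̂ ± E = 0.500000 ± 0.098000 = (0.402000, 0.598000)

Rounded to 4 decimal places:

(0.4020, 0.5980)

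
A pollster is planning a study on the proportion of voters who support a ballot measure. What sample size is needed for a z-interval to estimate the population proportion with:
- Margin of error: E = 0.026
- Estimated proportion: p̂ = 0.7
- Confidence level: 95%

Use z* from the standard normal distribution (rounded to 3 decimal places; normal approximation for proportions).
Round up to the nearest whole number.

Using z* for proportion z-interval (normal approximation).

For 95% confidence, z* = 1.96 (from standard normal table)

Sample size formula for proportion z-interval: n = z*²p̂(1-p̂)/E²

n = 1.96² × 0.7 × 0.3 / 0.026²
  = 3.8416 × 0.21 / 0.000676
  = 1193.3964

Round up to the nearest whole number: n = 1194

1194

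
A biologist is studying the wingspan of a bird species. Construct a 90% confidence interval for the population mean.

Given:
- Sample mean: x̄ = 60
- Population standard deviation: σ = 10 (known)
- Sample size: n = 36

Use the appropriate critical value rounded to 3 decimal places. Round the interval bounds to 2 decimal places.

The population standard deviation σ is known, so use a z-interval (standard normal critical value).

For 90% confidence, z* = 1.645 (from standard normal table)

Standard error: SE = σ/√n = 10/√36 = 1.666667

Margin of error: E = z* × SE = 1.645 × 1.666667 = 2.7417

Z-interval: x̄ ± E = 60 ± 2.7417 = (57.2583, 62.7417)

Rounded to 2 decimal places:

(57.26, 62.74)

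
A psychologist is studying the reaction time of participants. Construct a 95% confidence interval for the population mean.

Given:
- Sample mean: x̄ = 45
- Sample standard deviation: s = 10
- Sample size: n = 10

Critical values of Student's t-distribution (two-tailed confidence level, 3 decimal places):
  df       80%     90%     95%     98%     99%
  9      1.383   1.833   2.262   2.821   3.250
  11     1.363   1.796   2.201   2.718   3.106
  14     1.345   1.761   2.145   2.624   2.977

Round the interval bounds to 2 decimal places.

The population standard deviation σ is unknown (only the sample standard deviation s is given), so use a t-interval with df = n - 1 = 10 - 1 = 9.

For 95% confidence with df = 9, t* = 2.262 (from t-table)

Standard error: SE = s/√n = 10/√10 = 3.162278

Margin of error: E = t* × SE = 2.262 × 3.162278 = 7.1531

T-interval: x̄ ± E = 45 ± 7.1531 = (37.8469, 52.1531)

Rounded to 2 decimal places:

(37.85, 52.15)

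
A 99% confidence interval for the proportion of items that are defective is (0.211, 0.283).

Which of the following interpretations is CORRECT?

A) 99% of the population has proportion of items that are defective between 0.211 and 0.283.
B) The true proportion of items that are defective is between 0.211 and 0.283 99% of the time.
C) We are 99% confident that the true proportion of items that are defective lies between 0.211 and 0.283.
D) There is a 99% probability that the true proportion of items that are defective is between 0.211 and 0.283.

A confidence interval represents our confidence in the procedure, not a probability statement about the parameter.

Key concept: If we repeated this sampling process many times and computed a 99% CI each time, about 99% of those intervals would contain the true population parameter.

For this specific interval (0.211, 0.283):
- Midpoint (point estimate): 0.247
- Margin of error: 0.036

The correct interpretation is the one stating confidence that the true parameter lies in the interval — option C.

C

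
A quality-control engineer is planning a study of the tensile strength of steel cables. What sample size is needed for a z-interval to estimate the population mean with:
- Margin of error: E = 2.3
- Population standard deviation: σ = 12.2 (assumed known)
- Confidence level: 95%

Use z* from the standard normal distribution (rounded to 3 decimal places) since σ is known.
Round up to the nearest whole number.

Using z* since population σ is known (z-interval formula).

For 95% confidence, z* = 1.96 (from standard normal table)

Sample size formula for z-interval: n = (z*σ/E)²

n = (1.96 × 12.2 / 2.3)²
  = (10.396522)²
  = 108.0877

Round up to the nearest whole number: n = 109

109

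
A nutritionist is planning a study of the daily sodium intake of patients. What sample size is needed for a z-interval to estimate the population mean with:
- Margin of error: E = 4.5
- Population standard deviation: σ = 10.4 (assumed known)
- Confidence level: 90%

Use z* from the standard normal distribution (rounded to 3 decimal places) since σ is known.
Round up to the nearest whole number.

Using z* since population σ is known (z-interval formula).

For 90% confidence, z* = 1.645 (from standard normal table)

Sample size formula for z-interval: n = (z*σ/E)²

n = (1.645 × 10.4 / 4.5)²
  = (3.801778)²
  = 14.4535

Round up to the nearest whole number: n = 15

15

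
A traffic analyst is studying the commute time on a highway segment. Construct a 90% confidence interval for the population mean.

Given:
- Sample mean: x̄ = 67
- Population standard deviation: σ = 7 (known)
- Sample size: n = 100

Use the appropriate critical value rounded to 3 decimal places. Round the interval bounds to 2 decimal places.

The population standard deviation σ is known, so use a z-interval (standard normal critical value).

For 90% confidence, z* = 1.645 (from standard normal table)

Standard error: SE = σ/√n = 7/√100 = 0.700000

Margin of error: E = z* × SE = 1.645 × 0.700000 = 1.1515

Z-interval: x̄ ± E = 67 ± 1.1515 = (65.8485, 68.1515)

Rounded to 2 decimal places:

(65.85, 68.15)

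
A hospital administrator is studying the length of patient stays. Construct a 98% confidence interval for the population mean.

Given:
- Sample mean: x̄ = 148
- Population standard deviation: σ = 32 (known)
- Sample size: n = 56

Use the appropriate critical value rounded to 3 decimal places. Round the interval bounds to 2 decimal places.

The population standard deviation σ is known, so use a z-interval (standard normal critical value).

For 98% confidence, z* = 2.326 (from standard normal table)

Standard error: SE = σ/√n = 32/√56 = 4.276180

Margin of error: E = z* × SE = 2.326 × 4.276180 = 9.9464

Z-interval: x̄ ± E = 148 ± 9.9464 = (138.0536, 157.9464)

Rounded to 2 decimal places:

(138.05, 157.95)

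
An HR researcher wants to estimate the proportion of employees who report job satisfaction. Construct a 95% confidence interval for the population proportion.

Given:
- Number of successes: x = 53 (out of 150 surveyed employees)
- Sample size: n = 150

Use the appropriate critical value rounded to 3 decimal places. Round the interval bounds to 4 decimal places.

Sample proportion: p̂ = 53/150 = 0.353333

Check conditions for normal approximation:
  np̂ = 53 ≥ 10 ✓
  n(1-p̂) = 97 ≥ 10 ✓

The sample is large enough, so use a z-interval (normal approximation) for the proportion.

For 95% confidence, z* = 1.96 (from standard normal table)

Standard error: SE = √(p̂(1-p̂)/n) = √(0.353333×0.646667/150) = 0.03902895

Margin of error: E = z* × SE = 1.96 × 0.03902895 = 0.076497

Z-interval: p̂ ± E = 0.353333 ± 0.076497 = (0.276837, 0.429830)

Rounded to 4 decimal places:

(0.2768, 0.4298)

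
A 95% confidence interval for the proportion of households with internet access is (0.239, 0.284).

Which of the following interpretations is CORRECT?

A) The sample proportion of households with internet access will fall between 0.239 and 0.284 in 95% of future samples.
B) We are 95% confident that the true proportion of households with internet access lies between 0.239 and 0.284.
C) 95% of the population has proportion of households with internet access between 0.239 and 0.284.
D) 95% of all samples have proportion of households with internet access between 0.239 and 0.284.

A confidence interval represents our confidence in the procedure, not a probability statement about the parameter.

Key concept: If we repeated this sampling process many times and computed a 95% CI each time, about 95% of those intervals would contain the true population parameter.

For this specific interval (0.239, 0.284):
- Midpoint (point estimate): 0.2615
- Margin of error: 0.0225

The correct interpretation is the one stating confidence that the true parameter lies in the interval — option B.

B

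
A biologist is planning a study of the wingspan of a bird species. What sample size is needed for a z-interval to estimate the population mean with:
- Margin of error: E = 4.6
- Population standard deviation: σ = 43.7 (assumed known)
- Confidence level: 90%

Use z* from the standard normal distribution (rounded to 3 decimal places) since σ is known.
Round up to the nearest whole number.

Using z* since population σ is known (z-interval formula).

For 90% confidence, z* = 1.645 (from standard normal table)

Sample size formula for z-interval: n = (z*σ/E)²

n = (1.645 × 43.7 / 4.6)²
  = (15.627500)²
  = 244.2188

Round up to the nearest whole number: n = 245

245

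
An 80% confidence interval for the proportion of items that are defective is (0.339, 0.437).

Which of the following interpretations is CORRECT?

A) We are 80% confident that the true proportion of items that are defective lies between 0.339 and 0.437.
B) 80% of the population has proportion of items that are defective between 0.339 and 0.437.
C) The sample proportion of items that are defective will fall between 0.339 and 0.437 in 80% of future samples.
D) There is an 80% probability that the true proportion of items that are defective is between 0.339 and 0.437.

A confidence interval represents our confidence in the procedure, not a probability statement about the parameter.

Key concept: If we repeated this sampling process many times and computed an 80% CI each time, about 80% of those intervals would contain the true population parameter.

For this specific interval (0.339, 0.437):
- Midpoint (point estimate): 0.388
- Margin of error: 0.049

The correct interpretation is the one stating confidence that the true parameter lies in the interval — option A.

A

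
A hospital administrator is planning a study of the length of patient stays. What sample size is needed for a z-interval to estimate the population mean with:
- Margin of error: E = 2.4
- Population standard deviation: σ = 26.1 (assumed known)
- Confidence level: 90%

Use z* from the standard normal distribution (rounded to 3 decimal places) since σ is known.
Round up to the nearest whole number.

Using z* since population σ is known (z-interval formula).

For 90% confidence, z* = 1.645 (from standard normal table)

Sample size formula for z-interval: n = (z*σ/E)²

n = (1.645 × 26.1 / 2.4)²
  = (17.889375)²
  = 320.0297

Round up to the nearest whole number: n = 321

321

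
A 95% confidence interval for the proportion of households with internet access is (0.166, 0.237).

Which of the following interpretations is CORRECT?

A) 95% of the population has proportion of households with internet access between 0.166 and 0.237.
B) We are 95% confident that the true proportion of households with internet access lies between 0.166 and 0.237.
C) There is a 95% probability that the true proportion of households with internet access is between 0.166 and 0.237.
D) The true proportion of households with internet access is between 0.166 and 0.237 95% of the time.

A confidence interval represents our confidence in the procedure, not a probability statement about the parameter.

Key concept: If we repeated this sampling process many times and computed a 95% CI each time, about 95% of those intervals would contain the true population parameter.

For this specific interval (0.166, 0.237):
- Midpoint (point estimate): 0.2015
- Margin of error: 0.0355

The correct interpretation is the one stating confidence that the true parameter lies in the interval — option B.

B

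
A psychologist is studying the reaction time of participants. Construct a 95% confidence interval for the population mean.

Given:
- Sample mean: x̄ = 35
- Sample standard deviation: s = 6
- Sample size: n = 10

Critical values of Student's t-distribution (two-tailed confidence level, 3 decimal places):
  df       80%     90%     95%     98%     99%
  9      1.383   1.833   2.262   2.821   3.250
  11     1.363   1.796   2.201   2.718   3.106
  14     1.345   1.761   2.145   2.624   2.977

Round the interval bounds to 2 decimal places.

The population standard deviation σ is unknown (only the sample standard deviation s is given), so use a t-interval with df = n - 1 = 10 - 1 = 9.

For 95% confidence with df = 9, t* = 2.262 (from t-table)

Standard error: SE = s/√n = 6/√10 = 1.897367

Margin of error: E = t* × SE = 2.262 × 1.897367 = 4.2918

T-interval: x̄ ± E = 35 ± 4.2918 = (30.7082, 39.2918)

Rounded to 2 decimal places:

(30.71, 39.29)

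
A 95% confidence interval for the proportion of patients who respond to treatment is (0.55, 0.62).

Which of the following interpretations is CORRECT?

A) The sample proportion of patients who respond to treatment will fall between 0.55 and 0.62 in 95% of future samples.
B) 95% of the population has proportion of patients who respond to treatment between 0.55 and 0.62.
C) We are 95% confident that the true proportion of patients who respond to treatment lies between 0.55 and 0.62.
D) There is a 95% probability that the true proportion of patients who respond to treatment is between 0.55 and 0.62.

A confidence interval represents our confidence in the procedure, not a probability statement about the parameter.

Key concept: If we repeated this sampling process many times and computed a 95% CI each time, about 95% of those intervals would contain the true population parameter.

For this specific interval (0.55, 0.62):
- Midpoint (point estimate): 0.585
- Margin of error: 0.035

The correct interpretation is the one stating confidence that the true parameter lies in the interval — option C.

C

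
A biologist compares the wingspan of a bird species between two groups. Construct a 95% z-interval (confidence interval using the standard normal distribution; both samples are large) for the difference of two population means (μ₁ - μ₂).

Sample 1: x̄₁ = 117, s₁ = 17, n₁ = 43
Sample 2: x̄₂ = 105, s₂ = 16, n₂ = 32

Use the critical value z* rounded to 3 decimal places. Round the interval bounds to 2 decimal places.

Both samples are large (n₁ = 43 ≥ 30, n₂ = 32 ≥ 30), so a z-interval for the difference of means applies.

Point estimate: x̄₁ - x̄₂ = 117 - 105 = 12

Standard error: SE = √(s₁²/n₁ + s₂²/n₂)
= √(17²/43 + 16²/32)
= √(6.720930 + 8.000000)
= 3.836786

For 95% confidence, z* = 1.96 (from standard normal table)
Margin of error: E = z* × SE = 1.96 × 3.836786 = 7.5201

Z-interval: (x̄₁ - x̄₂) ± E = 12 ± 7.5201 = (4.4799, 19.5201)

Rounded to 2 decimal places:

(4.48, 19.52)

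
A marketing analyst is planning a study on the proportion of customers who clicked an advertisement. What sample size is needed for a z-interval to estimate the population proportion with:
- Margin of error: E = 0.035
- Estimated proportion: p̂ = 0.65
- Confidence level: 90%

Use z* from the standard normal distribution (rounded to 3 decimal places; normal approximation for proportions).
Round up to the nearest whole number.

Using z* for proportion z-interval (normal approximation).

For 90% confidence, z* = 1.645 (from standard normal table)

Sample size formula for proportion z-interval: n = z*²p̂(1-p̂)/E²

n = 1.645² × 0.65 × 0.35 / 0.035²
  = 2.706025 × 0.2275 / 0.001225
  = 502.5475

Round up to the nearest whole number: n = 503

503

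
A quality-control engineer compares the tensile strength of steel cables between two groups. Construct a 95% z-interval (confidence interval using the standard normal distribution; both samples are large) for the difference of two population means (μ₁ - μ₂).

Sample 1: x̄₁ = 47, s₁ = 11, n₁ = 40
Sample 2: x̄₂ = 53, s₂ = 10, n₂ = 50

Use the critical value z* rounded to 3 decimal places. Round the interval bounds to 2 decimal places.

Both samples are large (n₁ = 40 ≥ 30, n₂ = 50 ≥ 30), so a z-interval for the difference of means applies.

Point estimate: x̄₁ - x̄₂ = 47 - 53 = -6

Standard error: SE = √(s₁²/n₁ + s₂²/n₂)
= √(11²/40 + 10²/50)
= √(3.025000 + 2.000000)
= 2.241651

For 95% confidence, z* = 1.96 (from standard normal table)
Margin of error: E = z* × SE = 1.96 × 2.241651 = 4.3936

Z-interval: (x̄₁ - x̄₂) ± E = -6 ± 4.3936 = (-10.3936, -1.6064)

Rounded to 2 decimal places:

(-10.39, -1.61)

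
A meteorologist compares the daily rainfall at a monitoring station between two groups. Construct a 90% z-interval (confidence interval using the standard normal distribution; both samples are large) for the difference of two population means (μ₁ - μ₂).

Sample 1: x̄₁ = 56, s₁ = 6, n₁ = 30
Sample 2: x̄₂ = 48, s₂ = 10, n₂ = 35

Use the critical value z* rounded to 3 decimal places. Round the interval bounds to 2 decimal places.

Both samples are large (n₁ = 30 ≥ 30, n₂ = 35 ≥ 30), so a z-interval for the difference of means applies.

Point estimate: x̄₁ - x̄₂ = 56 - 48 = 8

Standard error: SE = √(s₁²/n₁ + s₂²/n₂)
= √(6²/30 + 10²/35)
= √(1.200000 + 2.857143)
= 2.014235

For 90% confidence, z* = 1.645 (from standard normal table)
Margin of error: E = z* × SE = 1.645 × 2.014235 = 3.3134

Z-interval: (x̄₁ - x̄₂) ± E = 8 ± 3.3134 = (4.6866, 11.3134)

Rounded to 2 decimal places:

(4.69, 11.31)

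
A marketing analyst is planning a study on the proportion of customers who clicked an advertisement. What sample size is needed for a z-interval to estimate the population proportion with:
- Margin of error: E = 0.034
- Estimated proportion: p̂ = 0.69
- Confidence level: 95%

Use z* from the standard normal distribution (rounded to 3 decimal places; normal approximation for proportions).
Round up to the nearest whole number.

Using z* for proportion z-interval (normal approximation).

For 95% confidence, z* = 1.96 (from standard normal table)

Sample size formula for proportion z-interval: n = z*²p̂(1-p̂)/E²

n = 1.96² × 0.69 × 0.31 / 0.034²
  = 3.8416 × 0.2139 / 0.001156
  = 710.8289

Round up to the nearest whole number: n = 711

711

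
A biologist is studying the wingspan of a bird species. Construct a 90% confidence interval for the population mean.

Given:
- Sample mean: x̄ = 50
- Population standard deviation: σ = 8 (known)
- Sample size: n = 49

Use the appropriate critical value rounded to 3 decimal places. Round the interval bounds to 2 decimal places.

The population standard deviation σ is known, so use a z-interval (standard normal critical value).

For 90% confidence, z* = 1.645 (from standard normal table)

Standard error: SE = σ/√n = 8/√49 = 1.142857

Margin of error: E = z* × SE = 1.645 × 1.142857 = 1.8800

Z-interval: x̄ ± E = 50 ± 1.8800 = (48.1200, 51.8800)

Rounded to 2 decimal places:

(48.12, 51.88)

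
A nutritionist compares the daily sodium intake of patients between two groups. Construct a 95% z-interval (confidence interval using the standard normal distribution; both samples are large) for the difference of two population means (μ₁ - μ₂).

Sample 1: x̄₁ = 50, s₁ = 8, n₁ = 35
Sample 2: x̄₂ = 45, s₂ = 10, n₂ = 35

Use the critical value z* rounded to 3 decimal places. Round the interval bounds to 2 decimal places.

Both samples are large (n₁ = 35 ≥ 30, n₂ = 35 ≥ 30), so a z-interval for the difference of means applies.

Point estimate: x̄₁ - x̄₂ = 50 - 45 = 5

Standard error: SE = √(s₁²/n₁ + s₂²/n₂)
= √(8²/35 + 10²/35)
= √(1.828571 + 2.857143)
= 2.164651

For 95% confidence, z* = 1.96 (from standard normal table)
Margin of error: E = z* × SE = 1.96 × 2.164651 = 4.2427

Z-interval: (x̄₁ - x̄₂) ± E = 5 ± 4.2427 = (0.7573, 9.2427)

Rounded to 2 decimal places:

(0.76, 9.24)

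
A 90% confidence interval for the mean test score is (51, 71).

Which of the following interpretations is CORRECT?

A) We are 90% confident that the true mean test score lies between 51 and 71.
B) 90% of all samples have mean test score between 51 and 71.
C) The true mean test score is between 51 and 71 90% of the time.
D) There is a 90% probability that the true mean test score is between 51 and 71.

A confidence interval represents our confidence in the procedure, not a probability statement about the parameter.

Key concept: If we repeated this sampling process many times and computed a 90% CI each time, about 90% of those intervals would contain the true population parameter.

For this specific interval (51, 71):
- Midpoint (point estimate): 61
- Margin of error: 10

The correct interpretation is the one stating confidence that the true parameter lies in the interval — option A.

A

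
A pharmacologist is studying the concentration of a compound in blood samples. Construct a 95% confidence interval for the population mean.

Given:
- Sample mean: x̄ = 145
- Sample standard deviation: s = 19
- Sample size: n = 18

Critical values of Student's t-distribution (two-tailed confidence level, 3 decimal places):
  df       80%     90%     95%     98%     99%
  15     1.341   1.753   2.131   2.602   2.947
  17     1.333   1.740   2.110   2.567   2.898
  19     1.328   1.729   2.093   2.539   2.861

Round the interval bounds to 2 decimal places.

The population standard deviation σ is unknown (only the sample standard deviation s is given), so use a t-interval with df = n - 1 = 18 - 1 = 17.

For 95% confidence with df = 17, t* = 2.110 (from t-table)

Standard error: SE = s/√n = 19/√18 = 4.478343

Margin of error: E = t* × SE = 2.110 × 4.478343 = 9.4493

T-interval: x̄ ± E = 145 ± 9.4493 = (135.5507, 154.4493)

Rounded to 2 decimal places:

(135.55, 154.45)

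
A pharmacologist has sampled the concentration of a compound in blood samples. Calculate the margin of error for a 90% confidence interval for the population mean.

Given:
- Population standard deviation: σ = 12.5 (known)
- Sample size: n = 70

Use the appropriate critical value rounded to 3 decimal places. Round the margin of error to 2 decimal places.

The population standard deviation σ is known, so use the z-interval margin of error formula.

For 90% confidence, z* = 1.645 (from standard normal table)

Margin of error formula for z-interval: E = z* × σ/√n

E = 1.645 × 12.5/√70
  = 1.645 × 1.494036
  = 2.4577

Rounded to 2 decimal places:

2.46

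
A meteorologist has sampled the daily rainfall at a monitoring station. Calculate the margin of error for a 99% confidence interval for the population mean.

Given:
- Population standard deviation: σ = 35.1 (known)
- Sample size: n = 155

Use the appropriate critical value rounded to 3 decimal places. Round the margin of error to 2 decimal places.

The population standard deviation σ is known, so use the z-interval margin of error formula.

For 99% confidence, z* = 2.576 (from standard normal table)

Margin of error formula for z-interval: E = z* × σ/√n

E = 2.576 × 35.1/√155
  = 2.576 × 2.819300
  = 7.2625

Rounded to 2 decimal places:

7.26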